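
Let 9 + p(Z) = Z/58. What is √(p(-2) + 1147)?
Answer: √957029/29 ≈ 33.734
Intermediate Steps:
p(Z) = -9 + Z/58
√(p(-2) + 1147) = √((-9 + (1/58)*(-2)) + 1147) = √((-9 - 1/29) + 1147) = √(-262/29 + 1147) = √(33001/29) = √957029/29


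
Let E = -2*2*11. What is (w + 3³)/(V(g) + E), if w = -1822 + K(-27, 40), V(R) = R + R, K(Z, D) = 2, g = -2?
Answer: 1793/48 ≈ 37.354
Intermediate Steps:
E = -44 (E = -4*11 = -44)
V(R) = 2*R
w = -1820 (w = -1822 + 2 = -1820)
(w + 3³)/(V(g) + E) = (-1820 + 3³)/(2*(-2) - 44) = (-1820 + 27)/(-4 - 44) = -1793/(-48) = -1793*(-1/48) = 1793/48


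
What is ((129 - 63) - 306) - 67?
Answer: -307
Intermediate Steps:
((129 - 63) - 306) - 67 = (66 - 306) - 67 = -240 - 67 = -307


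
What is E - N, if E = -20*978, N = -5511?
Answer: -14049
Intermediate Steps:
E = -19560
E - N = -19560 - 1*(-5511) = -19560 + 5511 = -14049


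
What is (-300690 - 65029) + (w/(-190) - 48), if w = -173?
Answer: -69495557/190 ≈ -3.6577e+5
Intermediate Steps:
(-300690 - 65029) + (w/(-190) - 48) = (-300690 - 65029) + (-173/(-190) - 48) = -365719 + (-173*(-1/190) - 48) = -365719 + (173/190 - 48) = -365719 - 8947/190 = -69495557/190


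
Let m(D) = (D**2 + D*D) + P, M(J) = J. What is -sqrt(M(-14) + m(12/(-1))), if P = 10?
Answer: -2*sqrt(71) ≈ -16.852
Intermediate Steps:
m(D) = 10 + 2*D**2 (m(D) = (D**2 + D*D) + 10 = (D**2 + D**2) + 10 = 2*D**2 + 10 = 10 + 2*D**2)
-sqrt(M(-14) + m(12/(-1))) = -sqrt(-14 + (10 + 2*(12/(-1))**2)) = -sqrt(-14 + (10 + 2*(12*(-1))**2)) = -sqrt(-14 + (10 + 2*(-12)**2)) = -sqrt(-14 + (10 + 2*144)) = -sqrt(-14 + (10 + 288)) = -sqrt(-14 + 298) = -sqrt(284) = -2*sqrt(71)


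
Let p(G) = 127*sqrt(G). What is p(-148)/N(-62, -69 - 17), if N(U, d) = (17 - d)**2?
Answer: 254*I*sqrt(37)/10609 ≈ 0.14563*I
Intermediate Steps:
p(-148)/N(-62, -69 - 17) = (127*sqrt(-148))/((-17 + (-69 - 17))**2) = (127*(2*I*sqrt(37)))/((-17 - 86)**2) = (254*I*sqrt(37))/((-103)**2) = (254*I*sqrt(37))/10609 = (254*I*sqrt(37))*(1/10609) = 254*I*sqrt(37)/10609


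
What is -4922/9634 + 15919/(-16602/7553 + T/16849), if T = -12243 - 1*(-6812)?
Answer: -16797515086572/2659277837 ≈ -6316.6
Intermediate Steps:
T = -5431 (T = -12243 + 6812 = -5431)
-4922/9634 + 15919/(-16602/7553 + T/16849) = -4922/9634 + 15919/(-16602/7553 - 5431/16849) = -4922*1/9634 + 15919/(-16602*1/7553 - 5431*1/16849) = -2461/4817 + 15919/(-16602/7553 - 5431/16849) = -2461/4817 + 15919/(-552061/219037) = -2461/4817 + 15919*(-219037/552061) = -2461/4817 - 3486850003/552061 = -16797515086572/2659277837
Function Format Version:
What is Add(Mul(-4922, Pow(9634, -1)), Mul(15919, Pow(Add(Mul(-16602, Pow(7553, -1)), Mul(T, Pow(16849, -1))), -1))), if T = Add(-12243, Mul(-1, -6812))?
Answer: Rational(-16797515086572, 2659277837) ≈ -6316.6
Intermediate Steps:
T = -5431 (T = Add(-12243, 6812) = -5431)
Add(Mul(-4922, Pow(9634, -1)), Mul(15919, Pow(Add(Mul(-16602, Pow(7553, -1)), Mul(T, Pow(16849, -1))), -1))) = Add(Mul(-4922, Pow(9634, -1)), Mul(15919, Pow(Add(Mul(-16602, Pow(7553, -1)), Mul(-5431, Pow(16849, -1))), -1))) = Add(Mul(-4922, Rational(1, 9634)), Mul(15919, Pow(Add(Mul(-16602, Rational(1, 7553)), Mul(-5431, Rational(1, 16849))), -1))) = Add(Rational(-2461, 4817), Mul(15919, Pow(Add(Rational(-16602, 7553), Rational(-5431, 16849)), -1))) = Add(Rational(-2461, 4817), Mul(15919, Pow(Rational(-552061, 219037), -1))) = Add(Rational(-2461, 4817), Mul(15919, Rational(-219037, 552061))) = Add(Rational(-2461, 4817), Rational(-3486850003, 552061)) = Rational(-16797515086572, 2659277837)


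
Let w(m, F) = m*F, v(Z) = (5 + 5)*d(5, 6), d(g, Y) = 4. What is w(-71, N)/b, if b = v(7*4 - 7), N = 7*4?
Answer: -497/10 ≈ -49.700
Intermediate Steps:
N = 28
v(Z) = 40 (v(Z) = (5 + 5)*4 = 10*4 = 40)
b = 40
w(m, F) = F*m
w(-71, N)/b = (28*(-71))/40 = -1988*1/40 = -497/10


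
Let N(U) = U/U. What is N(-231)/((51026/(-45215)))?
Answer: -45215/51026 ≈ -0.88612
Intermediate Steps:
N(U) = 1
N(-231)/((51026/(-45215))) = 1/(51026/(-45215)) = 1/(51026*(-1/45215)) = 1/(-51026/45215) = 1*(-45215/51026) = -45215/51026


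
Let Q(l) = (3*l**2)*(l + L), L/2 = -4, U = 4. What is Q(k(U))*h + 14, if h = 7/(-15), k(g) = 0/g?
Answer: 14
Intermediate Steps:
L = -8 (L = 2*(-4) = -8)
k(g) = 0
h = -7/15 (h = 7*(-1/15) = -7/15 ≈ -0.46667)
Q(l) = 3*l**2*(-8 + l) (Q(l) = (3*l**2)*(l - 8) = (3*l**2)*(-8 + l) = 3*l**2*(-8 + l))
Q(k(U))*h + 14 = (3*0**2*(-8 + 0))*(-7/15) + 14 = (3*0*(-8))*(-7/15) + 14 = 0*(-7/15) + 14 = 0 + 14 = 14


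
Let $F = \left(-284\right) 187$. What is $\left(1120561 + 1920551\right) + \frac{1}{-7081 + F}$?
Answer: $\frac{183041490167}{60189} \approx 3.0411 \cdot 10^{6}$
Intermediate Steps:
$F = -53108$
$\left(1120561 + 1920551\right) + \frac{1}{-7081 + F} = \left(1120561 + 1920551\right) + \frac{1}{-7081 - 53108} = 3041112 + \frac{1}{-60189} = 3041112 - \frac{1}{60189} = \frac{183041490167}{60189}$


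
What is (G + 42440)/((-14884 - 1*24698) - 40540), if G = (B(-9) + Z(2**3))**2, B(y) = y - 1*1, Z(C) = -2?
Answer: -21292/40061 ≈ -0.53149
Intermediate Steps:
B(y) = -1 + y (B(y) = y - 1 = -1 + y)
G = 144 (G = ((-1 - 9) - 2)**2 = (-10 - 2)**2 = (-12)**2 = 144)
(G + 42440)/((-14884 - 1*24698) - 40540) = (144 + 42440)/((-14884 - 1*24698) - 40540) = 42584/((-14884 - 24698) - 40540) = 42584/(-39582 - 40540) = 42584/(-80122) = 42584*(-1/80122) = -21292/40061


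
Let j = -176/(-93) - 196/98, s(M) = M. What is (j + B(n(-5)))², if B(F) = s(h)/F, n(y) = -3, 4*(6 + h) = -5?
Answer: 737881/138384 ≈ 5.3321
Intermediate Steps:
h = -29/4 (h = -6 + (¼)*(-5) = -6 - 5/4 = -29/4 ≈ -7.2500)
B(F) = -29/(4*F)
j = -10/93 (j = -176*(-1/93) - 196*1/98 = 176/93 - 2 = -10/93 ≈ -0.10753)
(j + B(n(-5)))² = (-10/93 - 29/4/(-3))² = (-10/93 - 29/4*(-⅓))² = (-10/93 + 29/12)² = (859/372)² = 737881/138384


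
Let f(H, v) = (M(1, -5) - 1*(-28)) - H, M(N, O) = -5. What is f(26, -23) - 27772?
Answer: -27775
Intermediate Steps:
f(H, v) = 23 - H (f(H, v) = (-5 - 1*(-28)) - H = (-5 + 28) - H = 23 - H)
f(26, -23) - 27772 = (23 - 1*26) - 27772 = (23 - 26) - 27772 = -3 - 27772 = -27775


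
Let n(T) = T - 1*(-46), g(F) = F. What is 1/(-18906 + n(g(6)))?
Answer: -1/18854 ≈ -5.3039e-5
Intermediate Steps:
n(T) = 46 + T (n(T) = T + 46 = 46 + T)
1/(-18906 + n(g(6))) = 1/(-18906 + (46 + 6)) = 1/(-18906 + 52) = 1/(-18854) = -1/18854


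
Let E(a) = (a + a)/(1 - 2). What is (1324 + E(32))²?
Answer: 1587600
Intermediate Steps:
E(a) = -2*a (E(a) = (2*a)/(-1) = (2*a)*(-1) = -2*a)
(1324 + E(32))² = (1324 - 2*32)² = (1324 - 64)² = 1260² = 1587600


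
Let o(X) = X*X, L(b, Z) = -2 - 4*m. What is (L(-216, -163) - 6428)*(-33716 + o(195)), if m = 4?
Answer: -27775814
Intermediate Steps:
L(b, Z) = -18 (L(b, Z) = -2 - 4*4 = -2 - 16 = -18)
o(X) = X**2
(L(-216, -163) - 6428)*(-33716 + o(195)) = (-18 - 6428)*(-33716 + 195**2) = -6446*(-33716 + 38025) = -6446*4309 = -27775814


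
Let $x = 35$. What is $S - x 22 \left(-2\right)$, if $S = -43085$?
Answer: $-41545$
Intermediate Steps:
$S - x 22 \left(-2\right) = -43085 - 35 \cdot 22 \left(-2\right) = -43085 - 770 \left(-2\right) = -43085 - -1540 = -43085 + 1540 = -41545$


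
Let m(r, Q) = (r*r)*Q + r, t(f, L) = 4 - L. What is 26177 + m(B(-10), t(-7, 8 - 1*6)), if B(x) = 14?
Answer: 26583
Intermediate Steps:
m(r, Q) = r + Q*r² (m(r, Q) = r²*Q + r = Q*r² + r = r + Q*r²)
26177 + m(B(-10), t(-7, 8 - 1*6)) = 26177 + 14*(1 + (4 - (8 - 1*6))*14) = 26177 + 14*(1 + (4 - (8 - 6))*14) = 26177 + 14*(1 + (4 - 1*2)*14) = 26177 + 14*(1 + (4 - 2)*14) = 26177 + 14*(1 + 2*14) = 26177 + 14*(1 + 28) = 26177 + 14*29 = 26177 + 406 = 26583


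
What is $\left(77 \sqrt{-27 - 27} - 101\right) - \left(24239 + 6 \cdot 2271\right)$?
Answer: $-37966 + 231 i \sqrt{6} \approx -37966.0 + 565.83 i$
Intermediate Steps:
$\left(77 \sqrt{-27 - 27} - 101\right) - \left(24239 + 6 \cdot 2271\right) = \left(77 \sqrt{-54} - 101\right) - 37865 = \left(77 \cdot 3 i \sqrt{6} - 101\right) - 37865 = \left(231 i \sqrt{6} - 101\right) - 37865 = \left(-101 + 231 i \sqrt{6}\right) - 37865 = -37966 + 231 i \sqrt{6}$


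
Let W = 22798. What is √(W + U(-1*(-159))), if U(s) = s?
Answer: √22957 ≈ 151.52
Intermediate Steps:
√(W + U(-1*(-159))) = √(22798 - 1*(-159)) = √(22798 + 159) = √22957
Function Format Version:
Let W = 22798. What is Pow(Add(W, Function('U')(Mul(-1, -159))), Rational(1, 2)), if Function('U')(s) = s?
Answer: Pow(22957, Rational(1, 2)) ≈ 151.52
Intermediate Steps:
Pow(Add(W, Function('U')(Mul(-1, -159))), Rational(1, 2)) = Pow(Add(22798, Mul(-1, -159)), Rational(1, 2)) = Pow(Add(22798, 159), Rational(1, 2)) = Pow(22957, Rational(1, 2))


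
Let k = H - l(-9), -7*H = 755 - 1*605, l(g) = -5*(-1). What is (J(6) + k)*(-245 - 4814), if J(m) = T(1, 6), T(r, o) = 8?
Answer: 652611/7 ≈ 93230.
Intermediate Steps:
l(g) = 5
J(m) = 8
H = -150/7 (H = -(755 - 1*605)/7 = -(755 - 605)/7 = -⅐*150 = -150/7 ≈ -21.429)
k = -185/7 (k = -150/7 - 1*5 = -150/7 - 5 = -185/7 ≈ -26.429)
(J(6) + k)*(-245 - 4814) = (8 - 185/7)*(-245 - 4814) = -129/7*(-5059) = 652611/7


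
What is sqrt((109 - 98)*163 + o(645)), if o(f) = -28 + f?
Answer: sqrt(2410) ≈ 49.092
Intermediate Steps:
sqrt((109 - 98)*163 + o(645)) = sqrt((109 - 98)*163 + (-28 + 645)) = sqrt(11*163 + 617) = sqrt(1793 + 617) = sqrt(2410)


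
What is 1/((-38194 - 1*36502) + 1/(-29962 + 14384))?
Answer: -15578/1163614289 ≈ -1.3388e-5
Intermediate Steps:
1/((-38194 - 1*36502) + 1/(-29962 + 14384)) = 1/((-38194 - 36502) + 1/(-15578)) = 1/(-74696 - 1/15578) = 1/(-1163614289/15578) = -15578/1163614289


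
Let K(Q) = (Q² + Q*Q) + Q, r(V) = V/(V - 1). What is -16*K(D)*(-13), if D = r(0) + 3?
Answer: 4368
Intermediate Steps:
r(V) = V/(-1 + V)
D = 3 (D = 0/(-1 + 0) + 3 = 0/(-1) + 3 = 0*(-1) + 3 = 0 + 3 = 3)
K(Q) = Q + 2*Q² (K(Q) = (Q² + Q²) + Q = 2*Q² + Q = Q + 2*Q²)
-16*K(D)*(-13) = -48*(1 + 2*3)*(-13) = -48*(1 + 6)*(-13) = -48*7*(-13) = -16*21*(-13) = -336*(-13) = 4368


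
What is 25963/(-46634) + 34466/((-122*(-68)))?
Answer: 49710657/13816988 ≈ 3.5978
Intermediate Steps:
25963/(-46634) + 34466/((-122*(-68))) = 25963*(-1/46634) + 34466/8296 = -3709/6662 + 34466*(1/8296) = -3709/6662 + 17233/4148 = 49710657/13816988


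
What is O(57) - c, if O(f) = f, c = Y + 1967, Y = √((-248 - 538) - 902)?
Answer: -1910 - 2*I*√422 ≈ -1910.0 - 41.085*I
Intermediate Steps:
Y = 2*I*√422 (Y = √(-786 - 902) = √(-1688) = 2*I*√422 ≈ 41.085*I)
c = 1967 + 2*I*√422 (c = 2*I*√422 + 1967 = 1967 + 2*I*√422 ≈ 1967.0 + 41.085*I)
O(57) - c = 57 - (1967 + 2*I*√422) = 57 + (-1967 - 2*I*√422) = -1910 - 2*I*√422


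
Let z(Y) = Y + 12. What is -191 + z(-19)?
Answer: -198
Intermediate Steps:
z(Y) = 12 + Y
-191 + z(-19) = -191 + (12 - 19) = -191 - 7 = -198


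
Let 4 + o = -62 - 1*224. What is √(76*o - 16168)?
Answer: 8*I*√597 ≈ 195.47*I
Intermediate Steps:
o = -290 (o = -4 + (-62 - 1*224) = -4 + (-62 - 224) = -4 - 286 = -290)
√(76*o - 16168) = √(76*(-290) - 16168) = √(-22040 - 16168) = √(-38208) = 8*I*√597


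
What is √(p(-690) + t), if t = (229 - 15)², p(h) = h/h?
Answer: √45797 ≈ 214.00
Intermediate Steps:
p(h) = 1
t = 45796 (t = 214² = 45796)
√(p(-690) + t) = √(1 + 45796) = √45797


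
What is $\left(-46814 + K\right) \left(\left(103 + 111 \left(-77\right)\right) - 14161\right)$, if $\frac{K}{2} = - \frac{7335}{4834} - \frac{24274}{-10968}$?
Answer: $\frac{2337707652052795}{2209138} \approx 1.0582 \cdot 10^{9}$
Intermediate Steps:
$K = \frac{9222559}{6627414}$ ($K = 2 \left(- \frac{7335}{4834} - \frac{24274}{-10968}\right) = 2 \left(\left(-7335\right) \frac{1}{4834} - - \frac{12137}{5484}\right) = 2 \left(- \frac{7335}{4834} + \frac{12137}{5484}\right) = 2 \cdot \frac{9222559}{13254828} = \frac{9222559}{6627414} \approx 1.3916$)
$\left(-46814 + K\right) \left(\left(103 + 111 \left(-77\right)\right) - 14161\right) = \left(-46814 + \frac{9222559}{6627414}\right) \left(\left(103 + 111 \left(-77\right)\right) - 14161\right) = - \frac{310246536437 \left(\left(103 - 8547\right) - 14161\right)}{6627414} = - \frac{310246536437 \left(-8444 - 14161\right)}{6627414} = \left(- \frac{310246536437}{6627414}\right) \left(-22605\right) = \frac{2337707652052795}{2209138}$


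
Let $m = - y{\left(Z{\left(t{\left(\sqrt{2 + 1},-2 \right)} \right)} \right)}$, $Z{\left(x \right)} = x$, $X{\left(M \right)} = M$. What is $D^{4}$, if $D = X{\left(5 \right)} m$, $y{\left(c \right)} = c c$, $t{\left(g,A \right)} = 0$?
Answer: $0$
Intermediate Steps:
$y{\left(c \right)} = c^{2}$
$m = 0$ ($m = - 0^{2} = \left(-1\right) 0 = 0$)
$D = 0$ ($D = 5 \cdot 0 = 0$)
$D^{4} = 0^{4} = 0$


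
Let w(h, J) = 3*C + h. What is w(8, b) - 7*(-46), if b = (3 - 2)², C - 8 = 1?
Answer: 357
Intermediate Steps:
C = 9 (C = 8 + 1 = 9)
b = 1 (b = 1² = 1)
w(h, J) = 27 + h (w(h, J) = 3*9 + h = 27 + h)
w(8, b) - 7*(-46) = (27 + 8) - 7*(-46) = 35 + 322 = 357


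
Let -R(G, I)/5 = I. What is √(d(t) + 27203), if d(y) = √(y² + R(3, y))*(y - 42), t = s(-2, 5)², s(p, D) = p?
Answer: √(27203 - 76*I) ≈ 164.93 - 0.23*I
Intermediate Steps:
R(G, I) = -5*I
t = 4 (t = (-2)² = 4)
d(y) = √(y² - 5*y)*(-42 + y) (d(y) = √(y² - 5*y)*(y - 42) = √(y² - 5*y)*(-42 + y))
√(d(t) + 27203) = √(√(4*(-5 + 4))*(-42 + 4) + 27203) = √(√(4*(-1))*(-38) + 27203) = √(√(-4)*(-38) + 27203) = √((2*I)*(-38) + 27203) = √(-76*I + 27203) = √(27203 - 76*I)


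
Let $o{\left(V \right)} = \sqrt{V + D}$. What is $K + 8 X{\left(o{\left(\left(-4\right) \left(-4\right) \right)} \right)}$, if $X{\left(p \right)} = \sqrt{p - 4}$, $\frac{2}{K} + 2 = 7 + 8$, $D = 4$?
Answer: $\frac{2}{13} + 8 \sqrt{-4 + 2 \sqrt{5}} \approx 5.6508$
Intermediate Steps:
$o{\left(V \right)} = \sqrt{4 + V}$ ($o{\left(V \right)} = \sqrt{V + 4} = \sqrt{4 + V}$)
$K = \frac{2}{13}$ ($K = \frac{2}{-2 + \left(7 + 8\right)} = \frac{2}{-2 + 15} = \frac{2}{13} \approx 0.15385$)
$X{\left(p \right)} = \sqrt{-4 + p}$
$K + 8 X{\left(o{\left(\left(-4\right) \left(-4\right) \right)} \right)} = \frac{2}{13} + 8 \sqrt{-4 + \sqrt{4 - -16}} = \frac{2}{13} + 8 \sqrt{-4 + \sqrt{4 + 16}} = \frac{2}{13} + 8 \sqrt{-4 + \sqrt{20}} = \frac{2}{13} + 8 \sqrt{-4 + 2 \sqrt{5}}$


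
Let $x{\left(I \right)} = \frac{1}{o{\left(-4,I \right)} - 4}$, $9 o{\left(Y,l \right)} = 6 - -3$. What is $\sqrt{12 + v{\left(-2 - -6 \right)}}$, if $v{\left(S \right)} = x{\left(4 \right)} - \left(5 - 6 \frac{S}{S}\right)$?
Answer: $\frac{\sqrt{114}}{3} \approx 3.559$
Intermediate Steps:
$o{\left(Y,l \right)} = 1$ ($o{\left(Y,l \right)} = \frac{6 - -3}{9} = \frac{6 + 3}{9} = \frac{1}{9} \cdot 9 = 1$)
$x{\left(I \right)} = - \frac{1}{3}$ ($x{\left(I \right)} = \frac{1}{1 - 4} = \frac{1}{-3} = - \frac{1}{3}$)
$v{\left(S \right)} = \frac{2}{3}$ ($v{\left(S \right)} = - \frac{1}{3} - \left(5 - 6 \frac{S}{S}\right) = - \frac{1}{3} + \left(6 \cdot 1 - 5\right) = - \frac{1}{3} + \left(6 - 5\right) = - \frac{1}{3} + 1 = \frac{2}{3}$)
$\sqrt{12 + v{\left(-2 - -6 \right)}} = \sqrt{12 + \frac{2}{3}} = \sqrt{\frac{38}{3}} = \frac{\sqrt{114}}{3}$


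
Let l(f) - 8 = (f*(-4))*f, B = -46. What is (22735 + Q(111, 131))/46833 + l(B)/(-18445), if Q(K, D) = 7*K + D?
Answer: 39624523/41134985 ≈ 0.96328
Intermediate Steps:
Q(K, D) = D + 7*K
l(f) = 8 - 4*f² (l(f) = 8 + (f*(-4))*f = 8 + (-4*f)*f = 8 - 4*f²)
(22735 + Q(111, 131))/46833 + l(B)/(-18445) = (22735 + (131 + 7*111))/46833 + (8 - 4*(-46)²)/(-18445) = (22735 + (131 + 777))*(1/46833) + (8 - 4*2116)*(-1/18445) = (22735 + 908)*(1/46833) + (8 - 8464)*(-1/18445) = 23643*(1/46833) - 8456*(-1/18445) = 7881/15611 + 1208/2635 = 39624523/41134985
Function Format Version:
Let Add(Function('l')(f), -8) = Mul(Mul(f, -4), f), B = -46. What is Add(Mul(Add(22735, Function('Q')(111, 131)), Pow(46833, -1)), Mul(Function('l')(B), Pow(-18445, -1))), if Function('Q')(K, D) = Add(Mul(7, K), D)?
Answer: Rational(39624523, 41134985) ≈ 0.96328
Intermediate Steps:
Function('Q')(K, D) = Add(D, Mul(7, K))
Function('l')(f) = Add(8, Mul(-4, Pow(f, 2))) (Function('l')(f) = Add(8, Mul(Mul(f, -4), f)) = Add(8, Mul(Mul(-4, f), f)) = Add(8, Mul(-4, Pow(f, 2))))
Add(Mul(Add(22735, Function('Q')(111, 131)), Pow(46833, -1)), Mul(Function('l')(B), Pow(-18445, -1))) = Add(Mul(Add(22735, Add(131, Mul(7, 111))), Pow(46833, -1)), Mul(Add(8, Mul(-4, Pow(-46, 2))), Pow(-18445, -1))) = Add(Mul(Add(22735, Add(131, 777)), Rational(1, 46833)), Mul(Add(8, Mul(-4, 2116)), Rational(-1, 18445))) = Add(Mul(Add(22735, 908), Rational(1, 46833)), Mul(Add(8, -8464), Rational(-1, 18445))) = Add(Mul(23643, Rational(1, 46833)), Mul(-8456, Rational(-1, 18445))) = Add(Rational(7881, 15611), Rational(1208, 2635)) = Rational(39624523, 41134985)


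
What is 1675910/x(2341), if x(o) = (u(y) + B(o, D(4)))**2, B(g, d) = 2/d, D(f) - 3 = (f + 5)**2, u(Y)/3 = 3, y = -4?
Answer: 2956305240/143641 ≈ 20581.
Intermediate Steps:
u(Y) = 9 (u(Y) = 3*3 = 9)
D(f) = 3 + (5 + f)**2 (D(f) = 3 + (f + 5)**2 = 3 + (5 + f)**2)
x(o) = 143641/1764 (x(o) = (9 + 2/(3 + (5 + 4)**2))**2 = (9 + 2/(3 + 9**2))**2 = (9 + 2/(3 + 81))**2 = (9 + 2/84)**2 = (9 + 2*(1/84))**2 = (9 + 1/42)**2 = (379/42)**2 = 143641/1764)
1675910/x(2341) = 1675910/(143641/1764) = 1675910*(1764/143641) = 2956305240/143641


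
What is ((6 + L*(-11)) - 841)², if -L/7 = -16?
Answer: 4272489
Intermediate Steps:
L = 112 (L = -7*(-16) = 112)
((6 + L*(-11)) - 841)² = ((6 + 112*(-11)) - 841)² = ((6 - 1232) - 841)² = (-1226 - 841)² = (-2067)² = 4272489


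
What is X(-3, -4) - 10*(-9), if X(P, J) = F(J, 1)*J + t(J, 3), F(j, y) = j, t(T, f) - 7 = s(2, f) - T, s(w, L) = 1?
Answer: 118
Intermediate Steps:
t(T, f) = 8 - T (t(T, f) = 7 + (1 - T) = 8 - T)
X(P, J) = 8 + J² - J (X(P, J) = J*J + (8 - J) = J² + (8 - J) = 8 + J² - J)
X(-3, -4) - 10*(-9) = (8 + (-4)² - 1*(-4)) - 10*(-9) = (8 + 16 + 4) + 90 = 28 + 90 = 118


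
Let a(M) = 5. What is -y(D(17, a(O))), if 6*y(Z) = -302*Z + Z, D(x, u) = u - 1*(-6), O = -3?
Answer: 3311/6 ≈ 551.83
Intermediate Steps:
D(x, u) = 6 + u (D(x, u) = u + 6 = 6 + u)
y(Z) = -301*Z/6 (y(Z) = (-302*Z + Z)/6 = (-301*Z)/6 = -301*Z/6)
-y(D(17, a(O))) = -(-301)*(6 + 5)/6 = -(-301)*11/6 = -1*(-3311/6) = 3311/6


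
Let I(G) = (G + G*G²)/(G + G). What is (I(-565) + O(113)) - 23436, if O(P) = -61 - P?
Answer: 136003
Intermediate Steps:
I(G) = (G + G³)/(2*G) (I(G) = (G + G³)/((2*G)) = (G + G³)*(1/(2*G)) = (G + G³)/(2*G))
(I(-565) + O(113)) - 23436 = ((½ + (½)*(-565)²) + (-61 - 1*113)) - 23436 = ((½ + (½)*319225) + (-61 - 113)) - 23436 = ((½ + 319225/2) - 174) - 23436 = (159613 - 174) - 23436 = 159439 - 23436 = 136003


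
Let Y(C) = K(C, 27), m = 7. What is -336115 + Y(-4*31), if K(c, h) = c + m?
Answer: -336232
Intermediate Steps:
K(c, h) = 7 + c (K(c, h) = c + 7 = 7 + c)
Y(C) = 7 + C
-336115 + Y(-4*31) = -336115 + (7 - 4*31) = -336115 + (7 - 124) = -336115 - 117 = -336232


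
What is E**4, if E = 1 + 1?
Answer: 16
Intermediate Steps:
E = 2
E**4 = 2**4 = 16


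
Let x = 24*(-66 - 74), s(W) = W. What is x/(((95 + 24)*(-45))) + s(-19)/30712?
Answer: 981815/1566312 ≈ 0.62683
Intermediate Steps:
x = -3360 (x = 24*(-140) = -3360)
x/(((95 + 24)*(-45))) + s(-19)/30712 = -3360*(-1/(45*(95 + 24))) - 19/30712 = -3360/(119*(-45)) - 19*1/30712 = -3360/(-5355) - 19/30712 = -3360*(-1/5355) - 19/30712 = 32/51 - 19/30712 = 981815/1566312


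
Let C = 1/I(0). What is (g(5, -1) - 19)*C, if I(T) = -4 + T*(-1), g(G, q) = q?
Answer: 5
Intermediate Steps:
I(T) = -4 - T
C = -¼ (C = 1/(-4 - 1*0) = 1/(-4 + 0) = 1/(-4) = -¼ ≈ -0.25000)
(g(5, -1) - 19)*C = (-1 - 19)*(-¼) = -20*(-¼) = 5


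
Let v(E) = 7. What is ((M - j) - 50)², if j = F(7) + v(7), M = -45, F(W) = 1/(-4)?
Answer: 165649/16 ≈ 10353.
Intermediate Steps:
F(W) = -¼
j = 27/4 (j = -¼ + 7 = 27/4 ≈ 6.7500)
((M - j) - 50)² = ((-45 - 1*27/4) - 50)² = ((-45 - 27/4) - 50)² = (-207/4 - 50)² = (-407/4)² = 165649/16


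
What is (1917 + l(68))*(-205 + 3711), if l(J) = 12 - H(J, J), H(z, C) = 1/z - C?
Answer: 238048635/34 ≈ 7.0014e+6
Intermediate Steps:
l(J) = 12 + J - 1/J (l(J) = 12 - (1/J - J) = 12 + (J - 1/J) = 12 + J - 1/J)
(1917 + l(68))*(-205 + 3711) = (1917 + (12 + 68 - 1/68))*(-205 + 3711) = (1917 + (12 + 68 - 1*1/68))*3506 = (1917 + (12 + 68 - 1/68))*3506 = (1917 + 5439/68)*3506 = (135795/68)*3506 = 238048635/34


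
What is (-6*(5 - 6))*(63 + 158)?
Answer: 1326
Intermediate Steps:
(-6*(5 - 6))*(63 + 158) = -6*(-1)*221 = 6*221 = 1326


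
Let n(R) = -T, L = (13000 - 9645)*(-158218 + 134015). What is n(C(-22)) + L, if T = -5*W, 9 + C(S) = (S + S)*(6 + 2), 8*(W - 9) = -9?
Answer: -649608205/8 ≈ -8.1201e+7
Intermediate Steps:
W = 63/8 (W = 9 + (⅛)*(-9) = 9 - 9/8 = 63/8 ≈ 7.8750)
L = -81201065 (L = 3355*(-24203) = -81201065)
C(S) = -9 + 16*S (C(S) = -9 + (S + S)*(6 + 2) = -9 + (2*S)*8 = -9 + 16*S)
T = -315/8 (T = -5*63/8 = -315/8 ≈ -39.375)
n(R) = 315/8 (n(R) = -1*(-315/8) = 315/8)
n(C(-22)) + L = 315/8 - 81201065 = -649608205/8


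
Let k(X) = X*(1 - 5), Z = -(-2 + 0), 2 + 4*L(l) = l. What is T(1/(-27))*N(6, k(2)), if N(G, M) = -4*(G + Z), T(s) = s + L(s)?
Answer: 472/27 ≈ 17.481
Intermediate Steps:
L(l) = -½ + l/4
Z = 2 (Z = -1*(-2) = 2)
k(X) = -4*X (k(X) = X*(-4) = -4*X)
T(s) = -½ + 5*s/4 (T(s) = s + (-½ + s/4) = -½ + 5*s/4)
N(G, M) = -8 - 4*G (N(G, M) = -4*(G + 2) = -4*(2 + G) = -8 - 4*G)
T(1/(-27))*N(6, k(2)) = (-½ + (5/4)/(-27))*(-8 - 4*6) = (-½ + (5/4)*(-1/27))*(-8 - 24) = (-½ - 5/108)*(-32) = -59/108*(-32) = 472/27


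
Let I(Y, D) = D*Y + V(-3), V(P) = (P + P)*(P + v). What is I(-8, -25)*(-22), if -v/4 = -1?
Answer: -4268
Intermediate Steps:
v = 4 (v = -4*(-1) = 4)
V(P) = 2*P*(4 + P) (V(P) = (P + P)*(P + 4) = (2*P)*(4 + P) = 2*P*(4 + P))
I(Y, D) = -6 + D*Y (I(Y, D) = D*Y + 2*(-3)*(4 - 3) = D*Y + 2*(-3)*1 = D*Y - 6 = -6 + D*Y)
I(-8, -25)*(-22) = (-6 - 25*(-8))*(-22) = (-6 + 200)*(-22) = 194*(-22) = -4268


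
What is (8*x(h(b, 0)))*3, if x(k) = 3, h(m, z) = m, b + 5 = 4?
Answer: 72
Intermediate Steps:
b = -1 (b = -5 + 4 = -1)
(8*x(h(b, 0)))*3 = (8*3)*3 = 24*3 = 72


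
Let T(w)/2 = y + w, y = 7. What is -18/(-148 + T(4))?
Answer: ⅐ ≈ 0.14286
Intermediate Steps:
T(w) = 14 + 2*w (T(w) = 2*(7 + w) = 14 + 2*w)
-18/(-148 + T(4)) = -18/(-148 + (14 + 2*4)) = -18/(-148 + (14 + 8)) = -18/(-148 + 22) = -18/(-126) = -1/126*(-18) = ⅐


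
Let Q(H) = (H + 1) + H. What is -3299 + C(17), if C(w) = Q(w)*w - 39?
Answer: -2743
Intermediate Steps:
Q(H) = 1 + 2*H (Q(H) = (1 + H) + H = 1 + 2*H)
C(w) = -39 + w*(1 + 2*w) (C(w) = (1 + 2*w)*w - 39 = w*(1 + 2*w) - 39 = -39 + w*(1 + 2*w))
-3299 + C(17) = -3299 + (-39 + 17*(1 + 2*17)) = -3299 + (-39 + 17*(1 + 34)) = -3299 + (-39 + 17*35) = -3299 + (-39 + 595) = -3299 + 556 = -2743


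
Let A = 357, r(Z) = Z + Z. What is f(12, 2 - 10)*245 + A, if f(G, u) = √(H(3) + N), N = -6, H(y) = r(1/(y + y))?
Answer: 357 + 245*I*√51/3 ≈ 357.0 + 583.22*I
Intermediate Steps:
r(Z) = 2*Z
H(y) = 1/y (H(y) = 2/(y + y) = 2/((2*y)) = 2*(1/(2*y)) = 1/y)
f(G, u) = I*√51/3 (f(G, u) = √(1/3 - 6) = √(⅓ - 6) = √(-17/3) = I*√51/3)
f(12, 2 - 10)*245 + A = (I*√51/3)*245 + 357 = 245*I*√51/3 + 357 = 357 + 245*I*√51/3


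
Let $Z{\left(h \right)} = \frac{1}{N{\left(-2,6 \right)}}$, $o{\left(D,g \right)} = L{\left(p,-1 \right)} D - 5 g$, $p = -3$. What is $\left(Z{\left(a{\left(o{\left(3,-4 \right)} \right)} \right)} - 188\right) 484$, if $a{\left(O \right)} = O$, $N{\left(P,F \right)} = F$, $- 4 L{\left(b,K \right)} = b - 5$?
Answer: $- \frac{272734}{3} \approx -90911.0$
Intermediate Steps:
$L{\left(b,K \right)} = \frac{5}{4} - \frac{b}{4}$ ($L{\left(b,K \right)} = - \frac{b - 5}{4} = - \frac{-5 + b}{4} = \frac{5}{4} - \frac{b}{4}$)
$o{\left(D,g \right)} = - 5 g + 2 D$ ($o{\left(D,g \right)} = \left(\frac{5}{4} - - \frac{3}{4}\right) D - 5 g = \left(\frac{5}{4} + \frac{3}{4}\right) D - 5 g = 2 D - 5 g = - 5 g + 2 D$)
$Z{\left(h \right)} = \frac{1}{6}$
$\left(Z{\left(a{\left(o{\left(3,-4 \right)} \right)} \right)} - 188\right) 484 = \left(\frac{1}{6} - 188\right) 484 = \left(- \frac{1127}{6}\right) 484 = - \frac{272734}{3}$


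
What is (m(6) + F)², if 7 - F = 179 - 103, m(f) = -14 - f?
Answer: 7921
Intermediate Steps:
F = -69 (F = 7 - (179 - 103) = 7 - 1*76 = 7 - 76 = -69)
(m(6) + F)² = ((-14 - 1*6) - 69)² = ((-14 - 6) - 69)² = (-20 - 69)² = (-89)² = 7921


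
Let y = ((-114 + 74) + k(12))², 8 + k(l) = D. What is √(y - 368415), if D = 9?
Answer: 3*I*√40766 ≈ 605.72*I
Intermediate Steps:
k(l) = 1 (k(l) = -8 + 9 = 1)
y = 1521 (y = ((-114 + 74) + 1)² = (-40 + 1)² = (-39)² = 1521)
√(y - 368415) = √(1521 - 368415) = √(-366894) = 3*I*√40766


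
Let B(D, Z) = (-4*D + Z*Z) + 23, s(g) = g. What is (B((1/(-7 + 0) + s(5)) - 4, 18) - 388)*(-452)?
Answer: 140572/7 ≈ 20082.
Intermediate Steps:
B(D, Z) = 23 + Z**2 - 4*D (B(D, Z) = (-4*D + Z**2) + 23 = (Z**2 - 4*D) + 23 = 23 + Z**2 - 4*D)
(B((1/(-7 + 0) + s(5)) - 4, 18) - 388)*(-452) = ((23 + 18**2 - 4*((1/(-7 + 0) + 5) - 4)) - 388)*(-452) = ((23 + 324 - 4*((1/(-7) + 5) - 4)) - 388)*(-452) = ((23 + 324 - 4*((-1/7 + 5) - 4)) - 388)*(-452) = ((23 + 324 - 4*(34/7 - 4)) - 388)*(-452) = ((23 + 324 - 4*6/7) - 388)*(-452) = ((23 + 324 - 24/7) - 388)*(-452) = (2405/7 - 388)*(-452) = -311/7*(-452) = 140572/7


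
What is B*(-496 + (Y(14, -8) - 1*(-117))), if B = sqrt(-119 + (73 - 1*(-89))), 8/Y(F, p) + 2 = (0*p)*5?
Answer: -383*sqrt(43) ≈ -2511.5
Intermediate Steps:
Y(F, p) = -4 (Y(F, p) = 8/(-2 + (0*p)*5) = 8/(-2 + 0*5) = 8/(-2 + 0) = 8/(-2) = 8*(-1/2) = -4)
B = sqrt(43) (B = sqrt(-119 + (73 + 89)) = sqrt(-119 + 162) = sqrt(43) ≈ 6.5574)
B*(-496 + (Y(14, -8) - 1*(-117))) = sqrt(43)*(-496 + (-4 - 1*(-117))) = sqrt(43)*(-496 + (-4 + 117)) = sqrt(43)*(-496 + 113) = sqrt(43)*(-383) = -383*sqrt(43)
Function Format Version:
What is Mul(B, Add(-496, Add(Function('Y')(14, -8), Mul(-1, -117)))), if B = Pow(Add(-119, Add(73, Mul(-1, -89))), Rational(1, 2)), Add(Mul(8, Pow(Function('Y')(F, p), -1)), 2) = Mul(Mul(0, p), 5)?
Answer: Mul(-383, Pow(43, Rational(1, 2))) ≈ -2511.5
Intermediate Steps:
Function('Y')(F, p) = -4 (Function('Y')(F, p) = Mul(8, Pow(Add(-2, Mul(Mul(0, p), 5)), -1)) = Mul(8, Pow(Add(-2, Mul(0, 5)), -1)) = Mul(8, Pow(Add(-2, 0), -1)) = Mul(8, Pow(-2, -1)) = Mul(8, Rational(-1, 2)) = -4)
B = Pow(43, Rational(1, 2)) (B = Pow(Add(-119, Add(73, 89)), Rational(1, 2)) = Pow(Add(-119, 162), Rational(1, 2)) = Pow(43, Rational(1, 2)) ≈ 6.5574)
Mul(B, Add(-496, Add(Function('Y')(14, -8), Mul(-1, -117)))) = Mul(Pow(43, Rational(1, 2)), Add(-496, Add(-4, Mul(-1, -117)))) = Mul(Pow(43, Rational(1, 2)), Add(-496, Add(-4, 117))) = Mul(Pow(43, Rational(1, 2)), Add(-496, 113)) = Mul(Pow(43, Rational(1, 2)), -383) = Mul(-383, Pow(43, Rational(1, 2)))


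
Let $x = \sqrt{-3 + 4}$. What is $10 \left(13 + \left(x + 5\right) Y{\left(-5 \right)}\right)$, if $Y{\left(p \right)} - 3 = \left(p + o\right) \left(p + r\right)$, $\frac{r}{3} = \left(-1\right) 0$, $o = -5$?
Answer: $3310$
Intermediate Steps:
$x = 1$ ($x = \sqrt{1} = 1$)
$r = 0$ ($r = 3 \left(\left(-1\right) 0\right) = 3 \cdot 0 = 0$)
$Y{\left(p \right)} = 3 + p \left(-5 + p\right)$ ($Y{\left(p \right)} = 3 + \left(p - 5\right) \left(p + 0\right) = 3 + \left(-5 + p\right) p = 3 + p \left(-5 + p\right)$)
$10 \left(13 + \left(x + 5\right) Y{\left(-5 \right)}\right) = 10 \left(13 + \left(1 + 5\right) \left(3 + \left(-5\right)^{2} - -25\right)\right) = 10 \left(13 + 6 \left(3 + 25 + 25\right)\right) = 10 \left(13 + 6 \cdot 53\right) = 10 \left(13 + 318\right) = 10 \cdot 331 = 3310$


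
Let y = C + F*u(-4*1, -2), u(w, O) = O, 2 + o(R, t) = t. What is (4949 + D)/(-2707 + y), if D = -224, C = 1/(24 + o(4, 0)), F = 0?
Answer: -11550/6617 ≈ -1.7455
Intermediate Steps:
o(R, t) = -2 + t
C = 1/22 (C = 1/(24 + (-2 + 0)) = 1/(24 - 2) = 1/22 ≈ 0.045455)
y = 1/22 (y = 1/22 + 0*(-2) = 1/22 + 0 = 1/22 ≈ 0.045455)
(4949 + D)/(-2707 + y) = (4949 - 224)/(-2707 + 1/22) = 4725/(-59553/22) = 4725*(-22/59553) = -11550/6617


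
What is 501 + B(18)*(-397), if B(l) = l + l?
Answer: -13791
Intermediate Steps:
B(l) = 2*l
501 + B(18)*(-397) = 501 + (2*18)*(-397) = 501 + 36*(-397) = 501 - 14292 = -13791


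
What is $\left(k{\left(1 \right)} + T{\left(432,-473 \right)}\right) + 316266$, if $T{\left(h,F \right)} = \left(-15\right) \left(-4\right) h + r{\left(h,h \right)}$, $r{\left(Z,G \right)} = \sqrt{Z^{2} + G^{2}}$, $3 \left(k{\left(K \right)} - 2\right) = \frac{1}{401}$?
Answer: $\frac{411652165}{1203} + 432 \sqrt{2} \approx 3.428 \cdot 10^{5}$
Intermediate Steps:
$k{\left(K \right)} = \frac{2407}{1203}$ ($k{\left(K \right)} = 2 + \frac{1}{3 \cdot 401} = 2 + \frac{1}{3} \cdot \frac{1}{401} = 2 + \frac{1}{1203} = \frac{2407}{1203}$)
$r{\left(Z,G \right)} = \sqrt{G^{2} + Z^{2}}$
$T{\left(h,F \right)} = 60 h + \sqrt{2} \sqrt{h^{2}}$ ($T{\left(h,F \right)} = \left(-15\right) \left(-4\right) h + \sqrt{h^{2} + h^{2}} = 60 h + \sqrt{2 h^{2}} = 60 h + \sqrt{2} \sqrt{h^{2}}$)
$\left(k{\left(1 \right)} + T{\left(432,-473 \right)}\right) + 316266 = \left(\frac{2407}{1203} + \left(60 \cdot 432 + \sqrt{2} \sqrt{432^{2}}\right)\right) + 316266 = \left(\frac{2407}{1203} + \left(25920 + \sqrt{2} \sqrt{186624}\right)\right) + 316266 = \left(\frac{2407}{1203} + \left(25920 + \sqrt{2} \cdot 432\right)\right) + 316266 = \left(\frac{2407}{1203} + \left(25920 + 432 \sqrt{2}\right)\right) + 316266 = \left(\frac{31184167}{1203} + 432 \sqrt{2}\right) + 316266 = \frac{411652165}{1203} + 432 \sqrt{2}$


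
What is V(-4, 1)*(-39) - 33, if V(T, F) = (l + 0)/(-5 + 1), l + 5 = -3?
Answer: -111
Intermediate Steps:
l = -8 (l = -5 - 3 = -8)
V(T, F) = 2 (V(T, F) = (-8 + 0)/(-5 + 1) = -8/(-4) = -8*(-1/4) = 2)
V(-4, 1)*(-39) - 33 = 2*(-39) - 33 = -78 - 33 = -111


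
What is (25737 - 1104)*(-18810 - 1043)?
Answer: -489038949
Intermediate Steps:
(25737 - 1104)*(-18810 - 1043) = 24633*(-19853) = -489038949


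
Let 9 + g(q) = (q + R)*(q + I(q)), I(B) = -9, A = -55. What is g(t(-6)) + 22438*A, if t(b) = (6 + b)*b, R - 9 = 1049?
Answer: -1243621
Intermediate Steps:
R = 1058 (R = 9 + 1049 = 1058)
t(b) = b*(6 + b)
g(q) = -9 + (-9 + q)*(1058 + q) (g(q) = -9 + (q + 1058)*(q - 9) = -9 + (1058 + q)*(-9 + q) = -9 + (-9 + q)*(1058 + q))
g(t(-6)) + 22438*A = (-9531 + (-6*(6 - 6))**2 + 1049*(-6*(6 - 6))) + 22438*(-55) = (-9531 + (-6*0)**2 + 1049*(-6*0)) - 1234090 = (-9531 + 0**2 + 1049*0) - 1234090 = (-9531 + 0 + 0) - 1234090 = -9531 - 1234090 = -1243621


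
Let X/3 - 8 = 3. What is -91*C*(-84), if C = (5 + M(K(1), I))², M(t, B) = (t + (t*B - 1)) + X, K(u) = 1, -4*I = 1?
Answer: 43572711/4 ≈ 1.0893e+7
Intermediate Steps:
X = 33 (X = 24 + 3*3 = 24 + 9 = 33)
I = -¼ (I = -¼*1 = -¼ ≈ -0.25000)
M(t, B) = 32 + t + B*t (M(t, B) = (t + (t*B - 1)) + 33 = (t + (B*t - 1)) + 33 = (t + (-1 + B*t)) + 33 = (-1 + t + B*t) + 33 = 32 + t + B*t)
C = 22801/16 (C = (5 + (32 + 1 - ¼*1))² = (5 + (32 + 1 - ¼))² = (5 + 131/4)² = (151/4)² = 22801/16 ≈ 1425.1)
-91*C*(-84) = -91*22801/16*(-84) = -2074891/16*(-84) = 43572711/4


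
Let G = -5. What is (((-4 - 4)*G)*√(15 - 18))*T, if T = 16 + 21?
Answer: 1480*I*√3 ≈ 2563.4*I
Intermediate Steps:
T = 37
(((-4 - 4)*G)*√(15 - 18))*T = (((-4 - 4)*(-5))*√(15 - 18))*37 = ((-8*(-5))*√(-3))*37 = (40*(I*√3))*37 = (40*I*√3)*37 = 1480*I*√3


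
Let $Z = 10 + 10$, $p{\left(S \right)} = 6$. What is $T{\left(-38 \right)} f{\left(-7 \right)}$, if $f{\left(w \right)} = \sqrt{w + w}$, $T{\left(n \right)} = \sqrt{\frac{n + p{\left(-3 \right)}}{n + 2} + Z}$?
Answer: $\frac{2 i \sqrt{658}}{3} \approx 17.101 i$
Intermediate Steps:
$Z = 20$
$T{\left(n \right)} = \sqrt{20 + \frac{6 + n}{2 + n}}$ ($T{\left(n \right)} = \sqrt{\frac{n + 6}{n + 2} + 20} = \sqrt{\frac{6 + n}{2 + n} + 20} = \sqrt{20 + \frac{6 + n}{2 + n}}$)
$f{\left(w \right)} = \sqrt{2} \sqrt{w}$ ($f{\left(w \right)} = \sqrt{2 w} = \sqrt{2} \sqrt{w}$)
$T{\left(-38 \right)} f{\left(-7 \right)} = \sqrt{\frac{46 + 21 \left(-38\right)}{2 - 38}} \sqrt{2} \sqrt{-7} = \sqrt{\frac{46 - 798}{-36}} \sqrt{2} i \sqrt{7} = \sqrt{\left(- \frac{1}{36}\right) \left(-752\right)} i \sqrt{14} = \sqrt{\frac{188}{9}} i \sqrt{14} = \frac{2 \sqrt{47}}{3} i \sqrt{14} = \frac{2 i \sqrt{658}}{3}$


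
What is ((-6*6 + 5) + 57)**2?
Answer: 676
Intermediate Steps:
((-6*6 + 5) + 57)**2 = ((-36 + 5) + 57)**2 = (-31 + 57)**2 = 26**2 = 676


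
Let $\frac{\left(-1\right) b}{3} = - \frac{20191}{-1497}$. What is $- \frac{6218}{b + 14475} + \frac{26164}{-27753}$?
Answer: $- \frac{137283228811}{99950126001} \approx -1.3735$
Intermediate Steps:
$b = - \frac{20191}{499}$ ($b = - 3 \left(- \frac{20191}{-1497}\right) = - 3 \left(\left(-20191\right) \left(- \frac{1}{1497}\right)\right) = \left(-3\right) \frac{20191}{1497} = - \frac{20191}{499} \approx -40.463$)
$- \frac{6218}{b + 14475} + \frac{26164}{-27753} = - \frac{6218}{- \frac{20191}{499} + 14475} + \frac{26164}{-27753} = - \frac{6218}{\frac{7202834}{499}} + 26164 \left(- \frac{1}{27753}\right) = \left(-6218\right) \frac{499}{7202834} - \frac{26164}{27753} = - \frac{1551391}{3601417} - \frac{26164}{27753} = - \frac{137283228811}{99950126001}$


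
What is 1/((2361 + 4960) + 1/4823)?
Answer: 4823/35309184 ≈ 0.00013659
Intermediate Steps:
1/((2361 + 4960) + 1/4823) = 1/(7321 + 1/4823) = 1/(35309184/4823) = 4823/35309184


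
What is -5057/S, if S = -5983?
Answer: 5057/5983 ≈ 0.84523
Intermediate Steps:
-5057/S = -5057/(-5983) = -5057*(-1/5983) = 5057/5983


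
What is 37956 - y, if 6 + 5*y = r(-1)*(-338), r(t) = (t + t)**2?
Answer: 191138/5 ≈ 38228.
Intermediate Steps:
r(t) = 4*t**2 (r(t) = (2*t)**2 = 4*t**2)
y = -1358/5 (y = -6/5 + ((4*(-1)**2)*(-338))/5 = -6/5 + ((4*1)*(-338))/5 = -6/5 + (4*(-338))/5 = -6/5 + (1/5)*(-1352) = -6/5 - 1352/5 = -1358/5 ≈ -271.60)
37956 - y = 37956 - 1*(-1358/5) = 37956 + 1358/5 = 191138/5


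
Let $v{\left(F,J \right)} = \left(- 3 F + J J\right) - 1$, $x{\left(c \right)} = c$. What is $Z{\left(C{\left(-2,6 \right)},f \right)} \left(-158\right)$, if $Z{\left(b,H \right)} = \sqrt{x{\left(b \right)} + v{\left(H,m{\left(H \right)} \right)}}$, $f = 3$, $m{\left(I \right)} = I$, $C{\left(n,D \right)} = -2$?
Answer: $- 158 i \sqrt{3} \approx - 273.66 i$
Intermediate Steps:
$v{\left(F,J \right)} = -1 + J^{2} - 3 F$ ($v{\left(F,J \right)} = \left(- 3 F + J^{2}\right) - 1 = \left(J^{2} - 3 F\right) - 1 = -1 + J^{2} - 3 F$)
$Z{\left(b,H \right)} = \sqrt{-1 + b + H^{2} - 3 H}$ ($Z{\left(b,H \right)} = \sqrt{b - \left(1 - H^{2} + 3 H\right)} = \sqrt{-1 + b + H^{2} - 3 H}$)
$Z{\left(C{\left(-2,6 \right)},f \right)} \left(-158\right) = \sqrt{-1 - 2 + 3^{2} - 9} \left(-158\right) = \sqrt{-1 - 2 + 9 - 9} \left(-158\right) = \sqrt{-3} \left(-158\right) = i \sqrt{3} \left(-158\right) = - 158 i \sqrt{3}$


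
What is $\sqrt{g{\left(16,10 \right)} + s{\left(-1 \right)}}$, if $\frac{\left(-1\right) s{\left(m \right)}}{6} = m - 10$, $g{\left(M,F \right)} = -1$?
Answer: $\sqrt{65} \approx 8.0623$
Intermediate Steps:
$s{\left(m \right)} = 60 - 6 m$ ($s{\left(m \right)} = - 6 \left(m - 10\right) = - 6 \left(-10 + m\right) = 60 - 6 m$)
$\sqrt{g{\left(16,10 \right)} + s{\left(-1 \right)}} = \sqrt{-1 + \left(60 - -6\right)} = \sqrt{-1 + \left(60 + 6\right)} = \sqrt{-1 + 66} = \sqrt{65}$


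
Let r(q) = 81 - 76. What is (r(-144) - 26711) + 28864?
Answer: 2158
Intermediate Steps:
r(q) = 5
(r(-144) - 26711) + 28864 = (5 - 26711) + 28864 = -26706 + 28864 = 2158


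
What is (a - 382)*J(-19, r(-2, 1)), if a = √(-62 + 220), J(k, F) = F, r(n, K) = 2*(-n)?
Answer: -1528 + 4*√158 ≈ -1477.7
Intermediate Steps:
r(n, K) = -2*n
a = √158 ≈ 12.570
(a - 382)*J(-19, r(-2, 1)) = (√158 - 382)*(-2*(-2)) = (-382 + √158)*4 = -1528 + 4*√158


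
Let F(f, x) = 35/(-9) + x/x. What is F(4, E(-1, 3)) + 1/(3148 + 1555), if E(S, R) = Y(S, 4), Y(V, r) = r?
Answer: -122269/42327 ≈ -2.8887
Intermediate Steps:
E(S, R) = 4
F(f, x) = -26/9 (F(f, x) = 35*(-⅑) + 1 = -35/9 + 1 = -26/9)
F(4, E(-1, 3)) + 1/(3148 + 1555) = -26/9 + 1/(3148 + 1555) = -26/9 + 1/4703 = -122269/42327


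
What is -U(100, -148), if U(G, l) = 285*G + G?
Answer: -28600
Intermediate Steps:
U(G, l) = 286*G
-U(100, -148) = -286*100 = -1*28600 = -28600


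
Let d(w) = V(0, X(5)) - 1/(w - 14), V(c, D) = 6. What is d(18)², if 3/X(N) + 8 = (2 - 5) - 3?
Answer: 529/16 ≈ 33.063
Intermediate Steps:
X(N) = -3/14 (X(N) = 3/(-8 + ((2 - 5) - 3)) = 3/(-8 + (-3 - 3)) = 3/(-8 - 6) = 3/(-14) = 3*(-1/14) = -3/14)
d(w) = 6 - 1/(-14 + w) (d(w) = 6 - 1/(w - 14) = 6 - 1/(-14 + w))
d(18)² = ((-85 + 6*18)/(-14 + 18))² = ((-85 + 108)/4)² = ((¼)*23)² = (23/4)² = 529/16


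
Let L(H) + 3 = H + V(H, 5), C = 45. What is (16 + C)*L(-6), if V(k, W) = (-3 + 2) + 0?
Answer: -610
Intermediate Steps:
V(k, W) = -1 (V(k, W) = -1 + 0 = -1)
L(H) = -4 + H (L(H) = -3 + (H - 1) = -3 + (-1 + H) = -4 + H)
(16 + C)*L(-6) = (16 + 45)*(-4 - 6) = 61*(-10) = -610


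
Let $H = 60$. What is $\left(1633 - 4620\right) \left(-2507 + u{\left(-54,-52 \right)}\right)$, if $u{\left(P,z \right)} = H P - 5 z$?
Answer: $16389669$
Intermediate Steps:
$u{\left(P,z \right)} = - 5 z + 60 P$ ($u{\left(P,z \right)} = 60 P - 5 z = - 5 z + 60 P$)
$\left(1633 - 4620\right) \left(-2507 + u{\left(-54,-52 \right)}\right) = \left(1633 - 4620\right) \left(-2507 + \left(\left(-5\right) \left(-52\right) + 60 \left(-54\right)\right)\right) = - 2987 \left(-2507 + \left(260 - 3240\right)\right) = - 2987 \left(-2507 - 2980\right) = \left(-2987\right) \left(-5487\right) = 16389669$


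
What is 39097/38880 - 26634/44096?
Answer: 5378839/13394160 ≈ 0.40158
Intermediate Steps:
39097/38880 - 26634/44096 = 39097*(1/38880) - 26634*1/44096 = 39097/38880 - 13317/22048 = 5378839/13394160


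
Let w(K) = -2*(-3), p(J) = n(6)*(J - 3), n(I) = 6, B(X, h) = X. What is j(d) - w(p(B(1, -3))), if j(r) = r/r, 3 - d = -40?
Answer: -5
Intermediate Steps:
p(J) = -18 + 6*J (p(J) = 6*(J - 3) = 6*(-3 + J) = -18 + 6*J)
w(K) = 6
d = 43 (d = 3 - 1*(-40) = 3 + 40 = 43)
j(r) = 1
j(d) - w(p(B(1, -3))) = 1 - 1*6 = 1 - 6 = -5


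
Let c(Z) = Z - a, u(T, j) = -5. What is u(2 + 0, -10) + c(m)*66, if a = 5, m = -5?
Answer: -665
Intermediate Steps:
c(Z) = -5 + Z (c(Z) = Z - 1*5 = Z - 5 = -5 + Z)
u(2 + 0, -10) + c(m)*66 = -5 + (-5 - 5)*66 = -5 - 10*66 = -5 - 660 = -665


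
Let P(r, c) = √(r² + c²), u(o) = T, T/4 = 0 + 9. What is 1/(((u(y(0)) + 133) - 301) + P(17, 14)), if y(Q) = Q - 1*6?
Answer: -132/16939 - √485/16939 ≈ -0.0090928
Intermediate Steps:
y(Q) = -6 + Q (y(Q) = Q - 6 = -6 + Q)
T = 36 (T = 4*(0 + 9) = 4*9 = 36)
u(o) = 36
P(r, c) = √(c² + r²)
1/(((u(y(0)) + 133) - 301) + P(17, 14)) = 1/(((36 + 133) - 301) + √(14² + 17²)) = 1/((169 - 301) + √(196 + 289)) = 1/(-132 + √485)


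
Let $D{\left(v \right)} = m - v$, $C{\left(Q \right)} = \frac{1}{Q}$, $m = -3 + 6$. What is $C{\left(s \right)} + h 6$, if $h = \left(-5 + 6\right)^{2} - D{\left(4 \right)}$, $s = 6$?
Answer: $\frac{73}{6} \approx 12.167$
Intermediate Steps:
$m = 3$
$D{\left(v \right)} = 3 - v$
$h = 2$ ($h = \left(-5 + 6\right)^{2} - \left(3 - 4\right) = 1^{2} - \left(3 - 4\right) = 1 - -1 = 1 + 1 = 2$)
$C{\left(s \right)} + h 6 = \frac{1}{6} + 2 \cdot 6 = \frac{1}{6} + 12 = \frac{73}{6}$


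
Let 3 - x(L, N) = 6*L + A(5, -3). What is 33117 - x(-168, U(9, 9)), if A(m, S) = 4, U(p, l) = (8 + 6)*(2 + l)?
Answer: 32110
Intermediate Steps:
U(p, l) = 28 + 14*l (U(p, l) = 14*(2 + l) = 28 + 14*l)
x(L, N) = -1 - 6*L (x(L, N) = 3 - (6*L + 4) = 3 - (4 + 6*L) = 3 + (-4 - 6*L) = -1 - 6*L)
33117 - x(-168, U(9, 9)) = 33117 - (-1 - 6*(-168)) = 33117 - (-1 + 1008) = 33117 - 1*1007 = 33117 - 1007 = 32110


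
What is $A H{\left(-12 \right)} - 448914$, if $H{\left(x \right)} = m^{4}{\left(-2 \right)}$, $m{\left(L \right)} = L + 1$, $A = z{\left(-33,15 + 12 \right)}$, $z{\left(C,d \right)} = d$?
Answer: $-448887$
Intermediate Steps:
$A = 27$ ($A = 15 + 12 = 27$)
$m{\left(L \right)} = 1 + L$
$H{\left(x \right)} = 1$ ($H{\left(x \right)} = \left(1 - 2\right)^{4} = \left(-1\right)^{4} = 1$)
$A H{\left(-12 \right)} - 448914 = 27 \cdot 1 - 448914 = 27 - 448914 = -448887$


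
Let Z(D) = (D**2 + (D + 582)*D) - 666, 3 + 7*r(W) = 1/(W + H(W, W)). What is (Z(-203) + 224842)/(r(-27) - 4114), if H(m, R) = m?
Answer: -5479488/119635 ≈ -45.802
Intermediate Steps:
r(W) = -3/7 + 1/(14*W) (r(W) = -3/7 + 1/(7*(W + W)) = -3/7 + 1/(7*((2*W))) = -3/7 + (1/(2*W))/7 = -3/7 + 1/(14*W))
Z(D) = -666 + D**2 + D*(582 + D) (Z(D) = (D**2 + (582 + D)*D) - 666 = (D**2 + D*(582 + D)) - 666 = -666 + D**2 + D*(582 + D))
(Z(-203) + 224842)/(r(-27) - 4114) = ((-666 + 2*(-203)**2 + 582*(-203)) + 224842)/((1/14)*(1 - 6*(-27))/(-27) - 4114) = ((-666 + 2*41209 - 118146) + 224842)/((1/14)*(-1/27)*(1 + 162) - 4114) = ((-666 + 82418 - 118146) + 224842)/((1/14)*(-1/27)*163 - 4114) = (-36394 + 224842)/(-163/378 - 4114) = 188448/(-1555255/378) = 188448*(-378/1555255) = -5479488/119635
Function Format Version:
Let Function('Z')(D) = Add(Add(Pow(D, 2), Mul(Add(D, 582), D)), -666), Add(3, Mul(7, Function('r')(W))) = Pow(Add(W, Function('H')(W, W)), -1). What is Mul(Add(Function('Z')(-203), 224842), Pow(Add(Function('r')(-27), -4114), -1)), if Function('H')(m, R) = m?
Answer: Rational(-5479488, 119635) ≈ -45.802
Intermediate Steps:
Function('r')(W) = Add(Rational(-3, 7), Mul(Rational(1, 14), Pow(W, -1))) (Function('r')(W) = Add(Rational(-3, 7), Mul(Rational(1, 7), Pow(Add(W, W), -1))) = Add(Rational(-3, 7), Mul(Rational(1, 7), Pow(Mul(2, W), -1))) = Add(Rational(-3, 7), Mul(Rational(1, 7), Mul(Rational(1, 2), Pow(W, -1)))) = Add(Rational(-3, 7), Mul(Rational(1, 14), Pow(W, -1))))
Function('Z')(D) = Add(-666, Pow(D, 2), Mul(D, Add(582, D))) (Function('Z')(D) = Add(Add(Pow(D, 2), Mul(Add(582, D), D)), -666) = Add(Add(Pow(D, 2), Mul(D, Add(582, D))), -666) = Add(-666, Pow(D, 2), Mul(D, Add(582, D))))
Mul(Add(Function('Z')(-203), 224842), Pow(Add(Function('r')(-27), -4114), -1)) = Mul(Add(Add(-666, Mul(2, Pow(-203, 2)), Mul(582, -203)), 224842), Pow(Add(Mul(Rational(1, 14), Pow(-27, -1), Add(1, Mul(-6, -27))), -4114), -1)) = Mul(Add(Add(-666, Mul(2, 41209), -118146), 224842), Pow(Add(Mul(Rational(1, 14), Rational(-1, 27), Add(1, 162)), -4114), -1)) = Mul(Add(Add(-666, 82418, -118146), 224842), Pow(Add(Mul(Rational(1, 14), Rational(-1, 27), 163), -4114), -1)) = Mul(Add(-36394, 224842), Pow(Add(Rational(-163, 378), -4114), -1)) = Mul(188448, Pow(Rational(-1555255, 378), -1)) = Mul(188448, Rational(-378, 1555255)) = Rational(-5479488, 119635)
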